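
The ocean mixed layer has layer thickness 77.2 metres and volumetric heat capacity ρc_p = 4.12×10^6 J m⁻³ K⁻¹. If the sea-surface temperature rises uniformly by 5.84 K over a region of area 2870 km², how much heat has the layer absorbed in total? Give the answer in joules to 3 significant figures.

5.33×10^18 J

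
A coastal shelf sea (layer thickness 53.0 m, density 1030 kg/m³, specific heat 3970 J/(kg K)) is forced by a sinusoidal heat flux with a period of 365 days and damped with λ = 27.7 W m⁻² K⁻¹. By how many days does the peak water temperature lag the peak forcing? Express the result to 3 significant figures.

58.1 days

Areal heat capacity C = ρ c_p D = 1030 × 3970 × 53.0 = 2.17×10^8 J/(m²·K).
ω = 2π / 3.15×10^7 s = 1.99×10^-7 s⁻¹.
Phase lag φ = arctan(Cω/λ) = arctan(43.2/27.7) = 1.00 rad.
Time lag = φ / ω = 1.00 / 1.99×10^-7 = 5.02×10^6 s = 58.1 days.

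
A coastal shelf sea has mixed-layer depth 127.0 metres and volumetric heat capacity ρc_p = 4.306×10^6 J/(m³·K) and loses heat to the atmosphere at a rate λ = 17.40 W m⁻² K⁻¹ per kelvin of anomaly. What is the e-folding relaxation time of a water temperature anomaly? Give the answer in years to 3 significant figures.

Areal heat capacity C = ρc_p × D = 4.306×10^6 × 127.0 = 5.47×10^8 J/(m^2 K).
Relaxation time τ = C / λ = 5.47×10^8 / 17.40 = 3.14×10^7 s.
In years: 3.14×10^7 s / (3.156×10^7 s/year) = 0.996 years.

0.996 years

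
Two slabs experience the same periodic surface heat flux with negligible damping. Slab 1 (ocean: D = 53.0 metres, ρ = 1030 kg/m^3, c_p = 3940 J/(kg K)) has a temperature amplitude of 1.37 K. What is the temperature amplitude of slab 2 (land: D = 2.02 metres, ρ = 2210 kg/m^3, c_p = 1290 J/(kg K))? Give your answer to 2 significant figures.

C_ocean = 2.15×10^8 J/(m²·K); C_land = 5.76×10^6 J/(m²·K).
A ∝ 1/C ⇒ A_land = A_ocean × C_ocean/C_land = 1.37 × 37.3 = 51.2 K.

51 K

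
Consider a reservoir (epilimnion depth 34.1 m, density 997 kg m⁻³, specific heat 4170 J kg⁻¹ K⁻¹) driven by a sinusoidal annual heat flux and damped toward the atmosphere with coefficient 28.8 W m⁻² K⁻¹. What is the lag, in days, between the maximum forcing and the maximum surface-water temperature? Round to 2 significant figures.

45 days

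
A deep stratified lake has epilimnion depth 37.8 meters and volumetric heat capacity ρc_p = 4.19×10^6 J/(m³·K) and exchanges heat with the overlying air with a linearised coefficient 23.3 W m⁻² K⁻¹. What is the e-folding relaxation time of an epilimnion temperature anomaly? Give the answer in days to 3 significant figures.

Areal heat capacity C = ρc_p × D = 4.19×10^6 × 37.8 = 1.58×10^8 J/(m²·K).
Relaxation time τ = C / λ = 1.58×10^8 / 23.3 = 6.80×10^6 s.
In days: 6.80×10^6 s / (86400 s/day) = 78.7 days.

78.7 days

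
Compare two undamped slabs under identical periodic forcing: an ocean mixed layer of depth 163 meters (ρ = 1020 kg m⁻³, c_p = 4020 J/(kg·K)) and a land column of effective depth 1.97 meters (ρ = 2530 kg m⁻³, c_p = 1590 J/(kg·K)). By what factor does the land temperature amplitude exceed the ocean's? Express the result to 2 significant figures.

84

C_ocean = 1020 × 4020 × 163 = 6.68×10^8 J/(m²·K).
C_land = 2530 × 1590 × 1.97 = 7.92×10^6 J/(m²·K).
Undamped amplitude ∝ 1/C, so A_land/A_ocean = C_ocean/C_land = 84.3.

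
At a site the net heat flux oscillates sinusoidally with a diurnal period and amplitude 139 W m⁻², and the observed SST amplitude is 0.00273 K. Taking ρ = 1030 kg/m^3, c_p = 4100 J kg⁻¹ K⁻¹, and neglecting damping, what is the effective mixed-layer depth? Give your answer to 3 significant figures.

ω = 2π / 86400 s = 7.27×10^-5 s⁻¹.
Required C = F₀ / (A ω) = 139 / (0.00273 × 7.27×10^-5) = 7.00×10^8 J/(m²·K).
D = C / (ρ c_p) = 7.00×10^8 / (1030 × 4100) = 166 m.

166 m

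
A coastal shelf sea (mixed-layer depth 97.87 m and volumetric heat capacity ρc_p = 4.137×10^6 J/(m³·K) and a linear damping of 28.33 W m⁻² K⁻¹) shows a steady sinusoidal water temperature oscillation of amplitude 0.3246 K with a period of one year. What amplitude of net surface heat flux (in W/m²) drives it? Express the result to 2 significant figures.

28

Areal heat capacity C = ρc_p × D = 4.137×10^6 × 97.87 = 4.05×10^8 J m⁻² K⁻¹.
ω = 2π / 3.15×10^7 s = 1.99×10^-7 s⁻¹.
√((Cω)² + λ²) = √((80.7)² + 28.33²) = 85.5 W/(m²·K).
F₀ = A × √((Cω)²+λ²) = 0.3246 × 85.5 = 27.8 W/m².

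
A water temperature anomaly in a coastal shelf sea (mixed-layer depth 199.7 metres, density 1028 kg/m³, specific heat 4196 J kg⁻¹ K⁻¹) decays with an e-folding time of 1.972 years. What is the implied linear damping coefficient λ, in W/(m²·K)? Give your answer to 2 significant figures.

14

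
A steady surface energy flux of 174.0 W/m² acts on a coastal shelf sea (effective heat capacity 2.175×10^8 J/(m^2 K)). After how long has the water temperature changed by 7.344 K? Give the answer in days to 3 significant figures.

106 days

Areal heat capacity C = 2.175×10^8 J/(m^2 K) (given).
Time required: Δt = C ΔT / F = 2.17×10^8 × 7.344 / 174.0 = 9.18×10^6 s.
In days: 9.18×10^6 s / (86400 s/day) = 106 days.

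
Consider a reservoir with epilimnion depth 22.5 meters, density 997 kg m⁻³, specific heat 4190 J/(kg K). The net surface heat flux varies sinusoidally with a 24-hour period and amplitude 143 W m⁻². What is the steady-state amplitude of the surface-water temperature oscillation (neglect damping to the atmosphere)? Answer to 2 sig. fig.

Areal heat capacity C = ρ c_p D = 997 × 4190 × 22.5 = 9.40×10^7 J/(m^2 K).
Angular frequency ω = 2π / T = 2π / 86400 s = 7.27×10^-5 s⁻¹.
Cω = 9.40×10^7 × 7.27×10^-5 = 6840 W/(m²·K).
Amplitude A = F₀ / (Cω) = 143 / 6840 = 0.0209 K.

0.021 K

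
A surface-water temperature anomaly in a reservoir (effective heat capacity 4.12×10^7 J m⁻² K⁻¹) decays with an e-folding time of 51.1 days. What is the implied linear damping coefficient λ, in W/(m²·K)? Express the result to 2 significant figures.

9.3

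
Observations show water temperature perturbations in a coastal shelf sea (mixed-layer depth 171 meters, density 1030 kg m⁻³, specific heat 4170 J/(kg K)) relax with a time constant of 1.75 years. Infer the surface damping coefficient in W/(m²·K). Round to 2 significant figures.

13

Areal heat capacity C = ρ c_p D = 1030 × 4170 × 171 = 7.34×10^8 J/(m²·K).
τ = 1.75 years = 5.52×10^7 s.
λ = C / τ = 7.34×10^8 / 5.52×10^7 = 13.3 W/(m²·K).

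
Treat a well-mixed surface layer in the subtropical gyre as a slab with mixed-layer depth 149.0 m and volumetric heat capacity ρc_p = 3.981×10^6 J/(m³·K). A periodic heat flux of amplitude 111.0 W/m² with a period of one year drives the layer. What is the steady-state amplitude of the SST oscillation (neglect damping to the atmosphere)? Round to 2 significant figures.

0.94 K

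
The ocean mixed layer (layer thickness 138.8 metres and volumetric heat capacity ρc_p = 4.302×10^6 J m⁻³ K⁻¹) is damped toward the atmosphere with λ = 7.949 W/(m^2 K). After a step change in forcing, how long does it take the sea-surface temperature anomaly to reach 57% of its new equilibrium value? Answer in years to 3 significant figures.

Areal heat capacity C = ρc_p × D = 4.302×10^6 × 138.8 = 5.97×10^8 J/(m^2 K).
τ = C / λ = 5.97×10^8 / 7.949 = 7.51×10^7 s.
Fraction reached: 1 − e^(−t/τ) = 0.57 ⇒ t = −τ ln(1 − 0.57) = τ × 0.844.
t = 6.34×10^7 s = 2.01 years.

2.01 years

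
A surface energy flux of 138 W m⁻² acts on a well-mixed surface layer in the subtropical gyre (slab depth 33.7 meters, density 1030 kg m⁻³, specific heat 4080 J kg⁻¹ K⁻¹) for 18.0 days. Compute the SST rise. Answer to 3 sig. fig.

Areal heat capacity C = ρ c_p D = 1030 × 4080 × 33.7 = 1.42×10^8 J/(m^2 K).
Net heat input Q = F Δt = 138 × (18.0 days × 86400 s/day) = 2.15×10^8 J/m².
ΔT = Q / C = 2.15×10^8 / 1.42×10^8 = 1.52 K.

1.52 K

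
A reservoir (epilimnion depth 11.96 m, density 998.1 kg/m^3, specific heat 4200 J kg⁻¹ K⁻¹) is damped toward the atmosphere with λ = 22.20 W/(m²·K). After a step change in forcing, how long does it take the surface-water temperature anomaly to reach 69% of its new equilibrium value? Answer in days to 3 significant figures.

30.6 days

Areal heat capacity C = ρ c_p D = 998.1 × 4200 × 11.96 = 5.01×10^7 J/(m^2 K).
τ = C / λ = 5.01×10^7 / 22.20 = 2.26×10^6 s.
Fraction reached: 1 − e^(−t/τ) = 0.69 ⇒ t = −τ ln(1 − 0.69) = τ × 1.17.
t = 2.65×10^6 s = 30.6 days.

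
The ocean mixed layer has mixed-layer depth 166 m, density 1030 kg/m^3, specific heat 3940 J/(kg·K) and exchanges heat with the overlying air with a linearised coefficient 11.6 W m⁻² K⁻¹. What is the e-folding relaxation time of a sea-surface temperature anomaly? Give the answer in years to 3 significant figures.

1.84 years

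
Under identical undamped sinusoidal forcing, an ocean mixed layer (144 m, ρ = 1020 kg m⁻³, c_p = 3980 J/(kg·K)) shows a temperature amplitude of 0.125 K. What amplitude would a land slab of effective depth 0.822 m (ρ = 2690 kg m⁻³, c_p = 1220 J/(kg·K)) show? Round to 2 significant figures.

27 K

C_ocean = 5.85×10^8 J/(m²·K); C_land = 2.70×10^6 J/(m²·K).
A ∝ 1/C ⇒ A_land = A_ocean × C_ocean/C_land = 0.125 × 217 = 27.1 K.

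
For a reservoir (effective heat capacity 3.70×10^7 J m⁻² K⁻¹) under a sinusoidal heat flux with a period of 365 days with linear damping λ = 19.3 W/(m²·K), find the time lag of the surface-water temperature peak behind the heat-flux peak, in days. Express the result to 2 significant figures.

Areal heat capacity C = 3.70×10^7 J m⁻² K⁻¹ (given).
ω = 2π / 3.15×10^7 s = 1.99×10^-7 s⁻¹.
Phase lag φ = arctan(Cω/λ) = arctan(7.37/19.3) = 0.365 rad.
Time lag = φ / ω = 0.365 / 1.99×10^-7 = 1.83×10^6 s = 21.2 days.

21 days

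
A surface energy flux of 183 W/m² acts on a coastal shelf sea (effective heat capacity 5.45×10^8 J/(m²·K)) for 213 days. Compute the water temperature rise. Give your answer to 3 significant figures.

Areal heat capacity C = 5.45×10^8 J/(m²·K) (given).
Net heat input Q = F Δt = 183 × (213 days × 86400 s/day) = 3.37×10^9 J/m².
ΔT = Q / C = 3.37×10^9 / 5.45×10^8 = 6.18 K.

6.18 K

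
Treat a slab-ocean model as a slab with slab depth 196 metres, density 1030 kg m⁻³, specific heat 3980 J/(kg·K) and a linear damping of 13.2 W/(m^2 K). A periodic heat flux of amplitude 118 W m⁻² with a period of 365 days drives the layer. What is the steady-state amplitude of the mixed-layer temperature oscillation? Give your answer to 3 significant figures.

Areal heat capacity C = ρ c_p D = 1030 × 3980 × 196 = 8.03×10^8 J/(m^2 K).
Angular frequency ω = 2π / T = 2π / 3.15×10^7 s = 1.99×10^-7 s⁻¹.
√((Cω)² + λ²) = √((160)² + 13.2²) = 161 W/(m²·K).
Amplitude A = F₀ / √((Cω)²+λ²) = 118 / 161 = 0.735 K.

0.735 K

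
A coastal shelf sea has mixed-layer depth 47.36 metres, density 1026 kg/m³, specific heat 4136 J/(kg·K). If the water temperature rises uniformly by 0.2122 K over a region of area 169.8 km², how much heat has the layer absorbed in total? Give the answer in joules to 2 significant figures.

7.2×10^15 J

Areal heat capacity C = ρ c_p D = 1026 × 4136 × 47.36 = 2.01×10^8 J m⁻² K⁻¹.
Heat per unit area: q = C ΔT = 2.01×10^8 × 0.2122 = 4.26×10^7 J/m².
Total heat: Q = q × A = 4.26×10^7 × (169.8 × 10⁶ m²) = 7.24×10^15 J.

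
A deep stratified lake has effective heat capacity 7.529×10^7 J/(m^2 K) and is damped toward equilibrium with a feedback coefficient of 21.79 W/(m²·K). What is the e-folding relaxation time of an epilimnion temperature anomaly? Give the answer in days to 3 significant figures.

40.0 days

Areal heat capacity C = 7.529×10^7 J/(m^2 K) (given).
Relaxation time τ = C / λ = 7.53×10^7 / 21.79 = 3.46×10^6 s.
In days: 3.46×10^6 s / (86400 s/day) = 40.0 days.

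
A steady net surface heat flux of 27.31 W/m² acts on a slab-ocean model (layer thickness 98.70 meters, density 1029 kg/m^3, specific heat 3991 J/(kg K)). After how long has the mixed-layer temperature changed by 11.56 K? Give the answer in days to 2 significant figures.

Areal heat capacity C = ρ c_p D = 1029 × 3991 × 98.70 = 4.05×10^8 J/(m²·K).
Time required: Δt = C ΔT / F = 4.05×10^8 × 11.56 / 27.31 = 1.72×10^8 s.
In days: 1.72×10^8 s / (86400 s/day) = 1990 days.

2000 days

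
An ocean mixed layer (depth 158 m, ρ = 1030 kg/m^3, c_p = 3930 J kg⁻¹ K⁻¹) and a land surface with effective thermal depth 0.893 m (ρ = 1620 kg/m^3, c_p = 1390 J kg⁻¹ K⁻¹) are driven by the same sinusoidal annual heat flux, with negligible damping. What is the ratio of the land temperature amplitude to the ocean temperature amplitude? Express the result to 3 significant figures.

C_ocean = 1030 × 3930 × 158 = 6.40×10^8 J/(m²·K).
C_land = 1620 × 1390 × 0.893 = 2.01×10^6 J/(m²·K).
Undamped amplitude ∝ 1/C, so A_land/A_ocean = C_ocean/C_land = 318.

318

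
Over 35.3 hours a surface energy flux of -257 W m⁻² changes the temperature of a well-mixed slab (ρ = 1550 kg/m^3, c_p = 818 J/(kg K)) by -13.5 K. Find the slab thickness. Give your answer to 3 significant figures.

Heat input Q = F Δt = -257 × 1.27×10^5 s = -3.27×10^7 J/m².
Required areal heat capacity C = Q / ΔT = 2.42×10^6 J/(m²·K).
Depth D = C / (ρ c_p) = 2.42×10^6 / (1550 × 818) = 1.91 m.

1.91 m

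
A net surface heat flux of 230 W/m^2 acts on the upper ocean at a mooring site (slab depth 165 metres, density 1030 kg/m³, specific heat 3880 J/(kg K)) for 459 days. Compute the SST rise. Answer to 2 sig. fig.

14 K

Areal heat capacity C = ρ c_p D = 1030 × 3880 × 165 = 6.59×10^8 J/(m^2 K).
Net heat input Q = F Δt = 230 × (459 days × 86400 s/day) = 9.12×10^9 J/m².
ΔT = Q / C = 9.12×10^9 / 6.59×10^8 = 13.8 K.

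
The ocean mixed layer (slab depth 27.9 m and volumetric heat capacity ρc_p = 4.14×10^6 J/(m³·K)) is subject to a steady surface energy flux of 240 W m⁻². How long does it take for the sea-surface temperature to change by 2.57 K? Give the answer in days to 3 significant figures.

Areal heat capacity C = ρc_p × D = 4.14×10^6 × 27.9 = 1.16×10^8 J/(m²·K).
Time required: Δt = C ΔT / F = 1.16×10^8 × 2.57 / 240 = 1.24×10^6 s.
In days: 1.24×10^6 s / (86400 s/day) = 14.3 days.

14.3 days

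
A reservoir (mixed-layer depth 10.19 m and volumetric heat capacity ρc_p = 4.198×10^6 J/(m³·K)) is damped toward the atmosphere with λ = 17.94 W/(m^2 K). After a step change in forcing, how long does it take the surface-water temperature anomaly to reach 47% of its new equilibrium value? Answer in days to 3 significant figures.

17.5 days

Areal heat capacity C = ρc_p × D = 4.198×10^6 × 10.19 = 4.28×10^7 J m⁻² K⁻¹.
τ = C / λ = 4.28×10^7 / 17.94 = 2.38×10^6 s.
Fraction reached: 1 − e^(−t/τ) = 0.47 ⇒ t = −τ ln(1 − 0.47) = τ × 0.635.
t = 1.51×10^6 s = 17.5 days.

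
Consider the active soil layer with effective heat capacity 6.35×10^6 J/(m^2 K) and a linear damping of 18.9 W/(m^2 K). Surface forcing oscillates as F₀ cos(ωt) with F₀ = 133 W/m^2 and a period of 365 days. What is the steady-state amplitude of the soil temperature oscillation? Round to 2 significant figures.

7.0 K

Areal heat capacity C = 6.35×10^6 J/(m^2 K) (given).
Angular frequency ω = 2π / T = 2π / 3.15×10^7 s = 1.99×10^-7 s⁻¹.
√((Cω)² + λ²) = √((1.27)² + 18.9²) = 18.9 W/(m²·K).
Amplitude A = F₀ / √((Cω)²+λ²) = 133 / 18.9 = 7.02 K.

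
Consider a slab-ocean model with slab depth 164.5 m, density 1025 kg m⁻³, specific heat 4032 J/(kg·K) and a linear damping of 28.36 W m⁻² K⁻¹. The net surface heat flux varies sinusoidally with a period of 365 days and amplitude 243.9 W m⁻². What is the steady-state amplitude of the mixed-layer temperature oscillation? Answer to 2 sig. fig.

Areal heat capacity C = ρ c_p D = 1025 × 4032 × 164.5 = 6.80×10^8 J/(m^2 K).
Angular frequency ω = 2π / T = 2π / 3.15×10^7 s = 1.99×10^-7 s⁻¹.
√((Cω)² + λ²) = √((135)² + 28.36²) = 138 W/(m²·K).
Amplitude A = F₀ / √((Cω)²+λ²) = 243.9 / 138 = 1.76 K.

1.8 K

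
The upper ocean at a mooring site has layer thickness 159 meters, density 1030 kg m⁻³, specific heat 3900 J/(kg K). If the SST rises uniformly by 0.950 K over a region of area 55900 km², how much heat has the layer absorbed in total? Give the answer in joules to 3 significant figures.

3.39×10^19 J

Areal heat capacity C = ρ c_p D = 1030 × 3900 × 159 = 6.39×10^8 J/(m^2 K).
Heat per unit area: q = C ΔT = 6.39×10^8 × 0.950 = 6.07×10^8 J/m².
Total heat: Q = q × A = 6.07×10^8 × (55900 × 10⁶ m²) = 3.39×10^19 J.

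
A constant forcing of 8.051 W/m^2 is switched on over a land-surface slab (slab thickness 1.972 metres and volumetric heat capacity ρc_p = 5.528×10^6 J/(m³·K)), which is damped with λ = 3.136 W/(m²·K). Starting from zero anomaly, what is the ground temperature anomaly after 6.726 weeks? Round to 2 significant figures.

1.8 K

Areal heat capacity C = ρc_p × D = 5.528×10^6 × 1.972 = 1.09×10^7 J m⁻² K⁻¹.
τ = C / λ = 1.09×10^7 / 3.136 = 3.48×10^6 s.
Equilibrium anomaly ΔT_eq = F / λ = 8.051 / 3.136 = 2.57 K.
t = 6.726 weeks = 4.07×10^6 s, so t/τ = 1.17.
ΔT(t) = ΔT_eq (1 − e^(−t/τ)) = 2.57 × (1 − e^−1.17) = 1.77 K.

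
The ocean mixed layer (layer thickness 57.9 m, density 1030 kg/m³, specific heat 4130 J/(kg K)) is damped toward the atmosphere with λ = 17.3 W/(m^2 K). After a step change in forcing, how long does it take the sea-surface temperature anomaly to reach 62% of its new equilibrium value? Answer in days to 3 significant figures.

Areal heat capacity C = ρ c_p D = 1030 × 4130 × 57.9 = 2.46×10^8 J m⁻² K⁻¹.
τ = C / λ = 2.46×10^8 / 17.3 = 1.42×10^7 s.
Fraction reached: 1 − e^(−t/τ) = 0.62 ⇒ t = −τ ln(1 − 0.62) = τ × 0.968.
t = 1.38×10^7 s = 159 days.

159 days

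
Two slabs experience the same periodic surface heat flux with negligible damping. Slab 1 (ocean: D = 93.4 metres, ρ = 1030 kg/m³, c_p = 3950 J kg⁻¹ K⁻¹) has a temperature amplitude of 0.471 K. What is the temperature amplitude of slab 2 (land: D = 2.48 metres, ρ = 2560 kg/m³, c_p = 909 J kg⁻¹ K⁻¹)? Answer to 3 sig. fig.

C_ocean = 3.80×10^8 J/(m²·K); C_land = 5.77×10^6 J/(m²·K).
A ∝ 1/C ⇒ A_land = A_ocean × C_ocean/C_land = 0.471 × 65.8 = 31.0 K.

31.0 K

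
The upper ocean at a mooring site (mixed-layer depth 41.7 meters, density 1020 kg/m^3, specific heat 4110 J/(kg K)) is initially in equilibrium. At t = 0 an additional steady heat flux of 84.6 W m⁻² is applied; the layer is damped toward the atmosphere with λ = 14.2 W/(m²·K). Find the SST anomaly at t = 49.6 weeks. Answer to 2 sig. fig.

5.4 K

Areal heat capacity C = ρ c_p D = 1020 × 4110 × 41.7 = 1.75×10^8 J m⁻² K⁻¹.
τ = C / λ = 1.75×10^8 / 14.2 = 1.23×10^7 s.
Equilibrium anomaly ΔT_eq = F / λ = 84.6 / 14.2 = 5.96 K.
t = 49.6 weeks = 3.00×10^7 s, so t/τ = 2.44.
ΔT(t) = ΔT_eq (1 − e^(−t/τ)) = 5.96 × (1 − e^−2.44) = 5.44 K.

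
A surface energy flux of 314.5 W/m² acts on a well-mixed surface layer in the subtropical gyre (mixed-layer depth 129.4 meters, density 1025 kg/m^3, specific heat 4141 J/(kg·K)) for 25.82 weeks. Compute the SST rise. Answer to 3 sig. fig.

8.94 K

Areal heat capacity C = ρ c_p D = 1025 × 4141 × 129.4 = 5.49×10^8 J/(m^2 K).
Net heat input Q = F Δt = 314.5 × (25.82 weeks × 6.048×10^5 s/week) = 4.91×10^9 J/m².
ΔT = Q / C = 4.91×10^9 / 5.49×10^8 = 8.94 K.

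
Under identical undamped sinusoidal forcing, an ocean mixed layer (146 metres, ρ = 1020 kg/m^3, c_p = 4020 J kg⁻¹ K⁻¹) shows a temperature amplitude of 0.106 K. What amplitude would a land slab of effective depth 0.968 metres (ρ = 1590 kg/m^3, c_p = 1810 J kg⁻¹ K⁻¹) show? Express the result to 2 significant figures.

C_ocean = 5.99×10^8 J/(m²·K); C_land = 2.79×10^6 J/(m²·K).
A ∝ 1/C ⇒ A_land = A_ocean × C_ocean/C_land = 0.106 × 215 = 22.8 K.

23 K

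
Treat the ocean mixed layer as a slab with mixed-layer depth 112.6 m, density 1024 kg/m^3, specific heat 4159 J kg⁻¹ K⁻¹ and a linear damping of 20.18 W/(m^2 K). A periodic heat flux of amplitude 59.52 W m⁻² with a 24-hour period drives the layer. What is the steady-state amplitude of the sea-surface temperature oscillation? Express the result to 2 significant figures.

0.0017 K

Areal heat capacity C = ρ c_p D = 1024 × 4159 × 112.6 = 4.80×10^8 J/(m^2 K).
Angular frequency ω = 2π / T = 2π / 86400 s = 7.27×10^-5 s⁻¹.
√((Cω)² + λ²) = √((34900)² + 20.18²) = 34900 W/(m²·K).
Amplitude A = F₀ / √((Cω)²+λ²) = 59.52 / 34900 = 0.00171 K.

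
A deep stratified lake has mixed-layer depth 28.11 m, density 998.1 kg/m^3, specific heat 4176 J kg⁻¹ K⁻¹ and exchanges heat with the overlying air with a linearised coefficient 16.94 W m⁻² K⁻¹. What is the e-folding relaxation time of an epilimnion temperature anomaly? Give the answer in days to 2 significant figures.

Areal heat capacity C = ρ c_p D = 998.1 × 4176 × 28.11 = 1.17×10^8 J/(m²·K).
Relaxation time τ = C / λ = 1.17×10^8 / 16.94 = 6.92×10^6 s.
In days: 6.92×10^6 s / (86400 s/day) = 80.1 days.

80 days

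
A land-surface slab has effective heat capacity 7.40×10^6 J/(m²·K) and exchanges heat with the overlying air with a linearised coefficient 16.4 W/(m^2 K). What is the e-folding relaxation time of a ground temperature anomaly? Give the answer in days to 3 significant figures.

5.22 days

Areal heat capacity C = 7.40×10^6 J/(m²·K) (given).
Relaxation time τ = C / λ = 7.40×10^6 / 16.4 = 4.51×10^5 s.
In days: 4.51×10^5 s / (86400 s/day) = 5.22 days.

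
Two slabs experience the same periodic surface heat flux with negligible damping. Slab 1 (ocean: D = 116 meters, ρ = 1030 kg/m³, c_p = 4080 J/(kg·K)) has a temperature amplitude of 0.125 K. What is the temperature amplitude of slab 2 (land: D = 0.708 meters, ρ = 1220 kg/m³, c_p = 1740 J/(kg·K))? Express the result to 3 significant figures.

C_ocean = 4.87×10^8 J/(m²·K); C_land = 1.50×10^6 J/(m²·K).
A ∝ 1/C ⇒ A_land = A_ocean × C_ocean/C_land = 0.125 × 324 = 40.5 K.

40.5 K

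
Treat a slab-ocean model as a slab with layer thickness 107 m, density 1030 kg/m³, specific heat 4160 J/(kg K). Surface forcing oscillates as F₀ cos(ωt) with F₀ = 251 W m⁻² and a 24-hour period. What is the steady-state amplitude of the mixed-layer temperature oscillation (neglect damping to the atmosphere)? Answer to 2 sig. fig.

0.0075 K

Areal heat capacity C = ρ c_p D = 1030 × 4160 × 107 = 4.58×10^8 J/(m²·K).
Angular frequency ω = 2π / T = 2π / 86400 s = 7.27×10^-5 s⁻¹.
Cω = 4.58×10^8 × 7.27×10^-5 = 33300 W/(m²·K).
Amplitude A = F₀ / (Cω) = 251 / 33300 = 0.00753 K.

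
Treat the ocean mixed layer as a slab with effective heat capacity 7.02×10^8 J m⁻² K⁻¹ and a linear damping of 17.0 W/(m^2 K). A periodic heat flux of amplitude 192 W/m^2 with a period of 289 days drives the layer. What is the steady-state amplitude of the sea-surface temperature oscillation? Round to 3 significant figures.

1.08 K

Areal heat capacity C = 7.02×10^8 J m⁻² K⁻¹ (given).
Angular frequency ω = 2π / T = 2π / 2.50×10^7 s = 2.52×10^-7 s⁻¹.
√((Cω)² + λ²) = √((177)² + 17.0²) = 177 W/(m²·K).
Amplitude A = F₀ / √((Cω)²+λ²) = 192 / 177 = 1.08 K.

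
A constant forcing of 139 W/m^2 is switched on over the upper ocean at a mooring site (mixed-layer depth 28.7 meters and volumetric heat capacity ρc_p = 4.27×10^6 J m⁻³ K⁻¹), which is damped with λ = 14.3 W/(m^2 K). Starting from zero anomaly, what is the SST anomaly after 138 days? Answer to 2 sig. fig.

7.3 K

Areal heat capacity C = ρc_p × D = 4.27×10^6 × 28.7 = 1.23×10^8 J m⁻² K⁻¹.
τ = C / λ = 1.23×10^8 / 14.3 = 8.57×10^6 s.
Equilibrium anomaly ΔT_eq = F / λ = 139 / 14.3 = 9.72 K.
t = 138 days = 1.19×10^7 s, so t/τ = 1.39.
ΔT(t) = ΔT_eq (1 − e^(−t/τ)) = 9.72 × (1 − e^−1.39) = 7.30 K.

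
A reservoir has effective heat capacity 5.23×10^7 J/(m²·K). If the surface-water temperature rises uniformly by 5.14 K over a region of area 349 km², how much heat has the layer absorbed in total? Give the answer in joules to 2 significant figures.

Areal heat capacity C = 5.23×10^7 J/(m²·K) (given).
Heat per unit area: q = C ΔT = 5.23×10^7 × 5.14 = 2.69×10^8 J/m².
Total heat: Q = q × A = 2.69×10^8 × (349 × 10⁶ m²) = 9.38×10^16 J.

9.4×10^16 J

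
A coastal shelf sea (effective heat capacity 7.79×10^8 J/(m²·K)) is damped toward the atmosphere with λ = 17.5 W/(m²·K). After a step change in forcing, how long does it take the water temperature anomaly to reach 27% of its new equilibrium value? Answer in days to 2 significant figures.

160 days

Areal heat capacity C = 7.79×10^8 J/(m²·K) (given).
τ = C / λ = 7.79×10^8 / 17.5 = 4.45×10^7 s.
Fraction reached: 1 − e^(−t/τ) = 0.27 ⇒ t = −τ ln(1 − 0.27) = τ × 0.315.
t = 1.40×10^7 s = 162 days.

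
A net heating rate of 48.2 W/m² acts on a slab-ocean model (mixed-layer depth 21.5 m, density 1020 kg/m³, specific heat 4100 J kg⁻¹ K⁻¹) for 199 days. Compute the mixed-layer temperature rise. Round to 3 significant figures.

9.22 K

Areal heat capacity C = ρ c_p D = 1020 × 4100 × 21.5 = 8.99×10^7 J/(m²·K).
Net heat input Q = F Δt = 48.2 × (199 days × 86400 s/day) = 8.29×10^8 J/m².
ΔT = Q / C = 8.29×10^8 / 8.99×10^7 = 9.22 K.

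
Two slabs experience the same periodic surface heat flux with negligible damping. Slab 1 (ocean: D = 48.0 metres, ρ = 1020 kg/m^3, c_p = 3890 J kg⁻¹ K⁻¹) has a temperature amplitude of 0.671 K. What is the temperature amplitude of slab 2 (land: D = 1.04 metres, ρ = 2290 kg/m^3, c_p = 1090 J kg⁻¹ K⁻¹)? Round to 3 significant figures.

49.2 K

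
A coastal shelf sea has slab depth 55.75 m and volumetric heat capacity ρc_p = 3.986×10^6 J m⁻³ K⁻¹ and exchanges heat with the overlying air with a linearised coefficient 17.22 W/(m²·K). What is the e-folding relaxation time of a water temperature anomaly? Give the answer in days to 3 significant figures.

Areal heat capacity C = ρc_p × D = 3.986×10^6 × 55.75 = 2.22×10^8 J/(m²·K).
Relaxation time τ = C / λ = 2.22×10^8 / 17.22 = 1.29×10^7 s.
In days: 1.29×10^7 s / (86400 s/day) = 149 days.

149 days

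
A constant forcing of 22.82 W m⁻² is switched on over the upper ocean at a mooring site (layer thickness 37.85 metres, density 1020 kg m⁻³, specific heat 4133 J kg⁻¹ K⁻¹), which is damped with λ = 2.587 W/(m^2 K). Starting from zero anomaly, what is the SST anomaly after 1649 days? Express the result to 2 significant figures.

Areal heat capacity C = ρ c_p D = 1020 × 4133 × 37.85 = 1.60×10^8 J/(m^2 K).
τ = C / λ = 1.60×10^8 / 2.587 = 6.17×10^7 s.
Equilibrium anomaly ΔT_eq = F / λ = 22.82 / 2.587 = 8.82 K.
t = 1649 days = 1.42×10^8 s, so t/τ = 2.31.
ΔT(t) = ΔT_eq (1 − e^(−t/τ)) = 8.82 × (1 − e^−2.31) = 7.95 K.

7.9 K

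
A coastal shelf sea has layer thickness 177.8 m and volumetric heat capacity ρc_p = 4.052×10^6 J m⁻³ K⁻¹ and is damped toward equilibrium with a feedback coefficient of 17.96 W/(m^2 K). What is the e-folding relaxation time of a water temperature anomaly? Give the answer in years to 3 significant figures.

1.27 years

Areal heat capacity C = ρc_p × D = 4.052×10^6 × 177.8 = 7.20×10^8 J/(m²·K).
Relaxation time τ = C / λ = 7.20×10^8 / 17.96 = 4.01×10^7 s.
In years: 4.01×10^7 s / (3.156×10^7 s/year) = 1.27 years.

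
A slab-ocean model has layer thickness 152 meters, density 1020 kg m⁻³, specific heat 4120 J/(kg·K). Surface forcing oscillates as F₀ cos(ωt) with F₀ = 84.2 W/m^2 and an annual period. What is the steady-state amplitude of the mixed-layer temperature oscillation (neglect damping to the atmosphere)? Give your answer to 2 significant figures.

Areal heat capacity C = ρ c_p D = 1020 × 4120 × 152 = 6.39×10^8 J m⁻² K⁻¹.
Angular frequency ω = 2π / T = 2π / 3.15×10^7 s = 1.99×10^-7 s⁻¹.
Cω = 6.39×10^8 × 1.99×10^-7 = 127 W/(m²·K).
Amplitude A = F₀ / (Cω) = 84.2 / 127 = 0.662 K.

0.66 K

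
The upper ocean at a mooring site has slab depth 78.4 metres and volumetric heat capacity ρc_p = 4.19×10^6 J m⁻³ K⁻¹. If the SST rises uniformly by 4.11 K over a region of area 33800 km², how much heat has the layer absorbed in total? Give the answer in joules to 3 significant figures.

Areal heat capacity C = ρc_p × D = 4.19×10^6 × 78.4 = 3.28×10^8 J/(m^2 K).
Heat per unit area: q = C ΔT = 3.28×10^8 × 4.11 = 1.35×10^9 J/m².
Total heat: Q = q × A = 1.35×10^9 × (33800 × 10⁶ m²) = 4.56×10^19 J.

4.56×10^19 J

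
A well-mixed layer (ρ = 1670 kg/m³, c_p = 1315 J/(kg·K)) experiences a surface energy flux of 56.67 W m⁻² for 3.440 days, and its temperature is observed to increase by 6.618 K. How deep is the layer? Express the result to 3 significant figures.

1.16 m

Heat input Q = F Δt = 56.67 × 2.97×10^5 s = 1.68×10^7 J/m².
Required areal heat capacity C = Q / ΔT = 2.55×10^6 J/(m²·K).
Depth D = C / (ρ c_p) = 2.55×10^6 / (1670 × 1315) = 1.16 m.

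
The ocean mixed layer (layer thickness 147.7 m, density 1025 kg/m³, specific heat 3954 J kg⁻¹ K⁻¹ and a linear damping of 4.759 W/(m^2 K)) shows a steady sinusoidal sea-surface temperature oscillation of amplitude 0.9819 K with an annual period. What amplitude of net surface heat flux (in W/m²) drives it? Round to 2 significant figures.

Areal heat capacity C = ρ c_p D = 1025 × 3954 × 147.7 = 5.99×10^8 J/(m²·K).
ω = 2π / 3.15×10^7 s = 1.99×10^-7 s⁻¹.
√((Cω)² + λ²) = √((119)² + 4.759²) = 119 W/(m²·K).
F₀ = A × √((Cω)²+λ²) = 0.9819 × 119 = 117 W/m².

120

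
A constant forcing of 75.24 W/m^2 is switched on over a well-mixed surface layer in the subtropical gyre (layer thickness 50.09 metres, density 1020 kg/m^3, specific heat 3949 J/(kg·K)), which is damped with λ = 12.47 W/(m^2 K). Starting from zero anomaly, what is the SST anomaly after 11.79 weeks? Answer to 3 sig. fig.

2.15 K

Areal heat capacity C = ρ c_p D = 1020 × 3949 × 50.09 = 2.02×10^8 J/(m^2 K).
τ = C / λ = 2.02×10^8 / 12.47 = 1.62×10^7 s.
Equilibrium anomaly ΔT_eq = F / λ = 75.24 / 12.47 = 6.03 K.
t = 11.79 weeks = 7.13×10^6 s, so t/τ = 0.441.
ΔT(t) = ΔT_eq (1 − e^(−t/τ)) = 6.03 × (1 − e^−0.441) = 2.15 K.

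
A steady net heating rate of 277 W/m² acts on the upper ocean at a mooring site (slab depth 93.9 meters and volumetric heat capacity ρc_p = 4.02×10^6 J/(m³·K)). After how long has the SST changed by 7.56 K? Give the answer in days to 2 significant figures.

Areal heat capacity C = ρc_p × D = 4.02×10^6 × 93.9 = 3.77×10^8 J m⁻² K⁻¹.
Time required: Δt = C ΔT / F = 3.77×10^8 × 7.56 / 277 = 1.03×10^7 s.
In days: 1.03×10^7 s / (86400 s/day) = 119 days.

120 days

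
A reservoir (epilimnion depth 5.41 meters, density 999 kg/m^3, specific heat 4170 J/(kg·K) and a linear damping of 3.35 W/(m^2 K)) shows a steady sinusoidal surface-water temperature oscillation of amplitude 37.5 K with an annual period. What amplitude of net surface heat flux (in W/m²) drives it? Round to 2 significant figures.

210

Areal heat capacity C = ρ c_p D = 999 × 4170 × 5.41 = 2.25×10^7 J m⁻² K⁻¹.
ω = 2π / 3.15×10^7 s = 1.99×10^-7 s⁻¹.
√((Cω)² + λ²) = √((4.49)² + 3.35²) = 5.60 W/(m²·K).
F₀ = A × √((Cω)²+λ²) = 37.5 × 5.60 = 210 W/m².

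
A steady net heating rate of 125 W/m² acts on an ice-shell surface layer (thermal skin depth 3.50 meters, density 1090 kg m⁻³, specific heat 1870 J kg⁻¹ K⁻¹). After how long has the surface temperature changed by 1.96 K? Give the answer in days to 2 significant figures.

1.3 days

Areal heat capacity C = ρ c_p D = 1090 × 1870 × 3.50 = 7.13×10^6 J m⁻² K⁻¹.
Time required: Δt = C ΔT / F = 7.13×10^6 × 1.96 / 125 = 1.12×10^5 s.
In days: 1.12×10^5 s / (86400 s/day) = 1.29 days.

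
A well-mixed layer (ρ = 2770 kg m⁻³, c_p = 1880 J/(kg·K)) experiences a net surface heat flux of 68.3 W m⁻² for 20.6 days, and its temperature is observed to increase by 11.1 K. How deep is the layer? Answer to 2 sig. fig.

Heat input Q = F Δt = 68.3 × 1.78×10^6 s = 1.22×10^8 J/m².
Required areal heat capacity C = Q / ΔT = 1.10×10^7 J/(m²·K).
Depth D = C / (ρ c_p) = 1.10×10^7 / (2770 × 1880) = 2.10 m.

2.1 m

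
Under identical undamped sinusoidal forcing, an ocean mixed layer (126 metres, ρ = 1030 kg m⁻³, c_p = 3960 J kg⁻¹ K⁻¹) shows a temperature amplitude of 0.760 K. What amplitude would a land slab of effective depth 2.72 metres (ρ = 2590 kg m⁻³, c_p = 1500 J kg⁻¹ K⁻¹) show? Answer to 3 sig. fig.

C_ocean = 5.14×10^8 J/(m²·K); C_land = 1.06×10^7 J/(m²·K).
A ∝ 1/C ⇒ A_land = A_ocean × C_ocean/C_land = 0.760 × 48.6 = 37.0 K.

37.0 K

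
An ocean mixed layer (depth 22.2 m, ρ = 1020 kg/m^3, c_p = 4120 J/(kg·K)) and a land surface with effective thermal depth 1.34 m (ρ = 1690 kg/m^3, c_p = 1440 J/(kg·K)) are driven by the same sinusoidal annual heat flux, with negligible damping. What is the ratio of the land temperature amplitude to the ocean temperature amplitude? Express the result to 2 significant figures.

29

C_ocean = 1020 × 4120 × 22.2 = 9.33×10^7 J/(m²·K).
C_land = 1690 × 1440 × 1.34 = 3.26×10^6 J/(m²·K).
Undamped amplitude ∝ 1/C, so A_land/A_ocean = C_ocean/C_land = 28.6.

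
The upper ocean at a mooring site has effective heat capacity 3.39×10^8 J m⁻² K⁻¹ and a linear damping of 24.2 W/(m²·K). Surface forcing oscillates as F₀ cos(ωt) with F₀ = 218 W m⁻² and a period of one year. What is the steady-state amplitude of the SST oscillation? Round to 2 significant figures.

Areal heat capacity C = 3.39×10^8 J m⁻² K⁻¹ (given).
Angular frequency ω = 2π / T = 2π / 3.15×10^7 s = 1.99×10^-7 s⁻¹.
√((Cω)² + λ²) = √((67.5)² + 24.2²) = 71.7 W/(m²·K).
Amplitude A = F₀ / √((Cω)²+λ²) = 218 / 71.7 = 3.04 K.

3.0 K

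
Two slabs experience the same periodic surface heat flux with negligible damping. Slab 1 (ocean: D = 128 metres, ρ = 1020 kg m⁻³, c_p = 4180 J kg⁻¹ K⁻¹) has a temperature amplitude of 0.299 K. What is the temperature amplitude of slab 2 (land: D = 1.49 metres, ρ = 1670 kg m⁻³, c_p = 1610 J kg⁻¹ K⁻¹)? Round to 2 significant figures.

C_ocean = 5.46×10^8 J/(m²·K); C_land = 4.01×10^6 J/(m²·K).
A ∝ 1/C ⇒ A_land = A_ocean × C_ocean/C_land = 0.299 × 136 = 40.7 K.

41 K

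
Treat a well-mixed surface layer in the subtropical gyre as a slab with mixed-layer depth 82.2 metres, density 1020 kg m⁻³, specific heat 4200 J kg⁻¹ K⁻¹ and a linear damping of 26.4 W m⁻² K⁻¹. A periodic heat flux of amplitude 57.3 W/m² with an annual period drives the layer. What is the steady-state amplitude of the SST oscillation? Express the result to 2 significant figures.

Areal heat capacity C = ρ c_p D = 1020 × 4200 × 82.2 = 3.52×10^8 J/(m²·K).
Angular frequency ω = 2π / T = 2π / 3.15×10^7 s = 1.99×10^-7 s⁻¹.
√((Cω)² + λ²) = √((70.2)² + 26.4²) = 75.0 W/(m²·K).
Amplitude A = F₀ / √((Cω)²+λ²) = 57.3 / 75.0 = 0.764 K.

0.76 K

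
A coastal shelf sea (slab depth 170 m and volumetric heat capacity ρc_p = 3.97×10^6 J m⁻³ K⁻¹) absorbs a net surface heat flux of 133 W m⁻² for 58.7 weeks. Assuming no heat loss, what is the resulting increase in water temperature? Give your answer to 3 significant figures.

Areal heat capacity C = ρc_p × D = 3.97×10^6 × 170 = 6.75×10^8 J m⁻² K⁻¹.
Net heat input Q = F Δt = 133 × (58.7 weeks × 6.048×10^5 s/week) = 4.72×10^9 J/m².
ΔT = Q / C = 4.72×10^9 / 6.75×10^8 = 7.00 K.

7.00 K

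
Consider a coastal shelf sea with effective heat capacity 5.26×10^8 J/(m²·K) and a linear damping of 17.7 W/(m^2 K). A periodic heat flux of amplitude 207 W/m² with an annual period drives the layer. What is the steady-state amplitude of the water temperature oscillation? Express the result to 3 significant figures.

1.95 K

Areal heat capacity C = 5.26×10^8 J/(m²·K) (given).
Angular frequency ω = 2π / T = 2π / 3.15×10^7 s = 1.99×10^-7 s⁻¹.
√((Cω)² + λ²) = √((105)² + 17.7²) = 106 W/(m²·K).
Amplitude A = F₀ / √((Cω)²+λ²) = 207 / 106 = 1.95 K.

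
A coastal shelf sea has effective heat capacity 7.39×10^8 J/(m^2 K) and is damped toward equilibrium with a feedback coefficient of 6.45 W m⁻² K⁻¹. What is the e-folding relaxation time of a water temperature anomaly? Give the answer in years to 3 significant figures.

3.63 years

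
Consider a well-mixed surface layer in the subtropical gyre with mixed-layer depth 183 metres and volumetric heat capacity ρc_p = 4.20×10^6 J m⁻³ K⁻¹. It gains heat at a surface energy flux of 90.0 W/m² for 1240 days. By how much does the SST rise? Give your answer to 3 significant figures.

Areal heat capacity C = ρc_p × D = 4.20×10^6 × 183 = 7.69×10^8 J/(m²·K).
Net heat input Q = F Δt = 90.0 × (1240 days × 86400 s/day) = 9.64×10^9 J/m².
ΔT = Q / C = 9.64×10^9 / 7.69×10^8 = 12.5 K.

12.5 K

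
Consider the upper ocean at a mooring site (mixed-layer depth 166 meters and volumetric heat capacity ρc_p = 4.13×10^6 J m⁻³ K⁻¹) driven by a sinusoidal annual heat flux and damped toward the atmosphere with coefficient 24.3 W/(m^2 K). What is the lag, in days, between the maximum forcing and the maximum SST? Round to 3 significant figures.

81.0 days

Areal heat capacity C = ρc_p × D = 4.13×10^6 × 166 = 6.86×10^8 J/(m²·K).
ω = 2π / 3.15×10^7 s = 1.99×10^-7 s⁻¹.
Phase lag φ = arctan(Cω/λ) = arctan(137/24.3) = 1.39 rad.
Time lag = φ / ω = 1.39 / 1.99×10^-7 = 7.00×10^6 s = 81.0 days.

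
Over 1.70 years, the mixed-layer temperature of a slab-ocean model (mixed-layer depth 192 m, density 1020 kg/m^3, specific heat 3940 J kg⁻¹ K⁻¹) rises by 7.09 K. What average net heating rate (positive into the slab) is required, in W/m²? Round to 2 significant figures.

100

Areal heat capacity C = ρ c_p D = 1020 × 3940 × 192 = 7.72×10^8 J/(m^2 K).
Required heat per unit area: Q = C ΔT = 7.72×10^8 × 7.09 = 5.47×10^9 J/m².
Flux F = Q / Δt = 5.47×10^9 / 5.36×10^7 s = 102 W/m².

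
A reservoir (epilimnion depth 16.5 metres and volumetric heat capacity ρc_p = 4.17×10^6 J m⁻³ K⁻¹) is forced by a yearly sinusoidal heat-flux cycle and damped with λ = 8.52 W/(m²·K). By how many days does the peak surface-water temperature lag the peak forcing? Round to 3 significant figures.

Areal heat capacity C = ρc_p × D = 4.17×10^6 × 16.5 = 6.88×10^7 J/(m^2 K).
ω = 2π / 3.15×10^7 s = 1.99×10^-7 s⁻¹.
Phase lag φ = arctan(Cω/λ) = arctan(13.7/8.52) = 1.01 rad.
Time lag = φ / ω = 1.01 / 1.99×10^-7 = 5.09×10^6 s = 58.9 days.

58.9 days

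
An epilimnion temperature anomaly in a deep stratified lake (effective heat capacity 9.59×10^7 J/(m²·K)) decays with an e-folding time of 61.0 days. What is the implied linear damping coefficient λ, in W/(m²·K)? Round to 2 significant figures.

18

Areal heat capacity C = 9.59×10^7 J/(m²·K) (given).
τ = 61.0 days = 5.27×10^6 s.
λ = C / τ = 9.59×10^7 / 5.27×10^6 = 18.2 W/(m²·K).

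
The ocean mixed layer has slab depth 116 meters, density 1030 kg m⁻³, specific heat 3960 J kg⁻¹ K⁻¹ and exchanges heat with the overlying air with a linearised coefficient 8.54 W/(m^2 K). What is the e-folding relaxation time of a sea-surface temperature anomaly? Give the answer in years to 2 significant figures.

Areal heat capacity C = ρ c_p D = 1030 × 3960 × 116 = 4.73×10^8 J/(m^2 K).
Relaxation time τ = C / λ = 4.73×10^8 / 8.54 = 5.54×10^7 s.
In years: 5.54×10^7 s / (3.156×10^7 s/year) = 1.76 years.

1.8 years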